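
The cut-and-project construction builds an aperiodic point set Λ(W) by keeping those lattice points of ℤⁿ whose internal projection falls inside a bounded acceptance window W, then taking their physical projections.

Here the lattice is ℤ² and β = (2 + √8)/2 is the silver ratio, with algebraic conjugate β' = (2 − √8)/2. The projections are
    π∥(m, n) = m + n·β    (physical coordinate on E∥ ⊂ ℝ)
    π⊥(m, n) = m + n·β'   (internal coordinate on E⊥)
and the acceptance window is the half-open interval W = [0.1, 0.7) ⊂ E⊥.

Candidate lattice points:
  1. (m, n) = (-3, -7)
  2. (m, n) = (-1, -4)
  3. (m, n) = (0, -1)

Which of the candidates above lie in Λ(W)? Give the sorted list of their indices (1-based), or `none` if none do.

2, 3

Numerically β ≈ 2.4142 and β' = −1/β ≈ -0.4142.
[1] lift (-3,-7): star map gives -0.1005; window check 0.1 ≤ -0.1005 < 0.7 is false → out
[2] lift (-1,-4): star map gives 0.6569; window check 0.1 ≤ 0.6569 < 0.7 is true → IN Λ
[3] lift (0,-1): star map gives 0.4142; window check 0.1 ≤ 0.4142 < 0.7 is true → IN Λ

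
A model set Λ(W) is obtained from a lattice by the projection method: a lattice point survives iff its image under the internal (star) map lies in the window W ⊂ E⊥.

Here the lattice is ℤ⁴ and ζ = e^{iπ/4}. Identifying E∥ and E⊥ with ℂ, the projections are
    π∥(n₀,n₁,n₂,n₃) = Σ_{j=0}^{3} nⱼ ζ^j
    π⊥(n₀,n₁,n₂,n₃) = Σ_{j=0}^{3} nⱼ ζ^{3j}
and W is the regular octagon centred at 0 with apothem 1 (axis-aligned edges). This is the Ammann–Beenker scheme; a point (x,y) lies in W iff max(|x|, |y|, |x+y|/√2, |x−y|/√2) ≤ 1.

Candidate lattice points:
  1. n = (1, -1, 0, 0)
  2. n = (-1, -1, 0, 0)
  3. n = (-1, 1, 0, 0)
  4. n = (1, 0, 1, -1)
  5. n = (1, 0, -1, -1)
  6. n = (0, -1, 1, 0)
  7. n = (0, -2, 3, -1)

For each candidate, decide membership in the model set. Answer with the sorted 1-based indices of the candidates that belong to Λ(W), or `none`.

With ζ = e^{iπ/4} the internal vectors are ζ^0,ζ^3,ζ^6,ζ^9.
candidate 1: n = (1, -1, 0, 0) → π⊥ ≈ (+1.707107, -0.707107); max(|x|,|y|,|x±y|/√2) = 1.707107 > 1 ⇒ ∉ W
candidate 2: n = (-1, -1, 0, 0) → π⊥ ≈ (-0.292893, -0.707107); max(|x|,|y|,|x±y|/√2) = 0.707107 ≤ 1 ⇒ ∈ W
candidate 3: n = (-1, 1, 0, 0) → π⊥ ≈ (-1.707107, +0.707107); max(|x|,|y|,|x±y|/√2) = 1.707107 > 1 ⇒ ∉ W
candidate 4: n = (1, 0, 1, -1) → π⊥ ≈ (+0.292893, -1.707107); max(|x|,|y|,|x±y|/√2) = 1.707107 > 1 ⇒ ∉ W
candidate 5: n = (1, 0, -1, -1) → π⊥ ≈ (+0.292893, +0.292893); max(|x|,|y|,|x±y|/√2) = 0.414214 ≤ 1 ⇒ ∈ W
candidate 6: n = (0, -1, 1, 0) → π⊥ ≈ (+0.707107, -1.707107); max(|x|,|y|,|x±y|/√2) = 1.707107 > 1 ⇒ ∉ W
candidate 7: n = (0, -2, 3, -1) → π⊥ ≈ (+0.707107, -5.121320); max(|x|,|y|,|x±y|/√2) = 5.121320 > 1 ⇒ ∉ W

2, 5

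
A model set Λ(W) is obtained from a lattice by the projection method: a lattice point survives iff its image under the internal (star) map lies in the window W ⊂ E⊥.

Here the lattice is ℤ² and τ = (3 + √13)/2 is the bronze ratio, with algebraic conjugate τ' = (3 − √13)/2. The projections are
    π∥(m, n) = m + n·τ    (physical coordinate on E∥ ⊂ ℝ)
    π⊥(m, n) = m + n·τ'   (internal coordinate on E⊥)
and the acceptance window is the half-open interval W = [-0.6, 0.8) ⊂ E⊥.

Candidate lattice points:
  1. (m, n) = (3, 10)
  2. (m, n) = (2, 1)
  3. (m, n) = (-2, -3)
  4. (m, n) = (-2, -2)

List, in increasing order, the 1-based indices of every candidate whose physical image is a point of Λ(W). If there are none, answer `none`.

1

Numerically τ ≈ 3.302776 and τ' = −1/τ ≈ -0.302776.
[1] lift (3,10): star map gives -0.027756; window check -0.6 ≤ -0.027756 < 0.8 is true → IN Λ
[2] lift (2,1): star map gives 1.697224; window check -0.6 ≤ 1.697224 < 0.8 is false → out
[3] lift (-2,-3): star map gives -1.091673; window check -0.6 ≤ -1.091673 < 0.8 is false → out
[4] lift (-2,-2): star map gives -1.394449; window check -0.6 ≤ -1.394449 < 0.8 is false → out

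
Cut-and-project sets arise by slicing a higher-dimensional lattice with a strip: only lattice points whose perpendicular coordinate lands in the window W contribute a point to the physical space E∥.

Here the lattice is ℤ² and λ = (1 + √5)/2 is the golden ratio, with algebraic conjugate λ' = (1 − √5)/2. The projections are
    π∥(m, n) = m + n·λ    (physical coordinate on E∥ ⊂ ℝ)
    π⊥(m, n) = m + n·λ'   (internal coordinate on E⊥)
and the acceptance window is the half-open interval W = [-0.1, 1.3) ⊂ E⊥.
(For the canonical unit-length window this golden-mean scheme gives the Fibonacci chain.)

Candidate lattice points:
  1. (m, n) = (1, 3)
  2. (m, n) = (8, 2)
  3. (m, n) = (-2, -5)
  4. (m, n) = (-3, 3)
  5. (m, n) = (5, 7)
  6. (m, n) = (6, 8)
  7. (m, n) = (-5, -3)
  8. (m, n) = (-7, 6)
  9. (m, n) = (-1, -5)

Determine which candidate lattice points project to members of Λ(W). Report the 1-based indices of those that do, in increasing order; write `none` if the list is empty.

Compute λ' = (1−√5)/2 = -0.6180, so π⊥(m,n) = m -0.6180·n.
#1 (1,3): internal coord 1 + (3)·λ' = -0.8541; -0.8541 ∉ [-0.1, 1.3) → out
#2 (8,2): internal coord 8 + (2)·λ' = +6.7639; +6.7639 ∉ [-0.1, 1.3) → out
#3 (-2,-5): internal coord -2 + (-5)·λ' = +1.0902; +1.0902 ∈ [-0.1, 1.3) → IN Λ
#4 (-3,3): internal coord -3 + (3)·λ' = -4.8541; -4.8541 ∉ [-0.1, 1.3) → out
#5 (5,7): internal coord 5 + (7)·λ' = +0.6738; +0.6738 ∈ [-0.1, 1.3) → IN Λ
#6 (6,8): internal coord 6 + (8)·λ' = +1.0557; +1.0557 ∈ [-0.1, 1.3) → IN Λ
#7 (-5,-3): internal coord -5 + (-3)·λ' = -3.1459; -3.1459 ∉ [-0.1, 1.3) → out
#8 (-7,6): internal coord -7 + (6)·λ' = -10.7082; -10.7082 ∉ [-0.1, 1.3) → out
#9 (-1,-5): internal coord -1 + (-5)·λ' = +2.0902; +2.0902 ∉ [-0.1, 1.3) → out

3, 5, 6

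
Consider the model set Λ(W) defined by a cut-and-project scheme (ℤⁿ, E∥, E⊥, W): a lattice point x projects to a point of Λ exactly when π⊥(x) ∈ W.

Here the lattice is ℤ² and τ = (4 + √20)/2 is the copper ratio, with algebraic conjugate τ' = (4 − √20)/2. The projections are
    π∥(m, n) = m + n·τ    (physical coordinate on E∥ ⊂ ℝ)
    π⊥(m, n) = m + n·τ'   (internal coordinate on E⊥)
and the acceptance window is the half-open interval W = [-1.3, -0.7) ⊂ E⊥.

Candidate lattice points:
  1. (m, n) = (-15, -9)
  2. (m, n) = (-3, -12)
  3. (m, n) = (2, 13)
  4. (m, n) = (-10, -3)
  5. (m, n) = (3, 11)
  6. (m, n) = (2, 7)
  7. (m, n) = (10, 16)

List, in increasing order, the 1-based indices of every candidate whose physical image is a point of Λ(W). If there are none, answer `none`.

3

Numerically τ ≈ 4.236068 and τ' = −1/τ ≈ -0.236068.
candidate 1: (m,n)=(-15,-9) → π∥ = -15-9·τ ≈ -53.124612, π⊥ = -15-9·τ' ≈ -12.875388 ∉ [-1.3, -0.7) ⇒ out
candidate 2: (m,n)=(-3,-12) → π∥ = -3-12·τ ≈ -53.832816, π⊥ = -3-12·τ' ≈ -0.167184 ∉ [-1.3, -0.7) ⇒ out
candidate 3: (m,n)=(2,13) → π∥ = 2+13·τ ≈ 57.068884, π⊥ = 2+13·τ' ≈ -1.068884 ∈ [-1.3, -0.7) ⇒ IN Λ
candidate 4: (m,n)=(-10,-3) → π∥ = -10-3·τ ≈ -22.708204, π⊥ = -10-3·τ' ≈ -9.291796 ∉ [-1.3, -0.7) ⇒ out
candidate 5: (m,n)=(3,11) → π∥ = 3+11·τ ≈ 49.596748, π⊥ = 3+11·τ' ≈ 0.403252 ∉ [-1.3, -0.7) ⇒ out
candidate 6: (m,n)=(2,7) → π∥ = 2+7·τ ≈ 31.652476, π⊥ = 2+7·τ' ≈ 0.347524 ∉ [-1.3, -0.7) ⇒ out
candidate 7: (m,n)=(10,16) → π∥ = 10+16·τ ≈ 77.777088, π⊥ = 10+16·τ' ≈ 6.222912 ∉ [-1.3, -0.7) ⇒ out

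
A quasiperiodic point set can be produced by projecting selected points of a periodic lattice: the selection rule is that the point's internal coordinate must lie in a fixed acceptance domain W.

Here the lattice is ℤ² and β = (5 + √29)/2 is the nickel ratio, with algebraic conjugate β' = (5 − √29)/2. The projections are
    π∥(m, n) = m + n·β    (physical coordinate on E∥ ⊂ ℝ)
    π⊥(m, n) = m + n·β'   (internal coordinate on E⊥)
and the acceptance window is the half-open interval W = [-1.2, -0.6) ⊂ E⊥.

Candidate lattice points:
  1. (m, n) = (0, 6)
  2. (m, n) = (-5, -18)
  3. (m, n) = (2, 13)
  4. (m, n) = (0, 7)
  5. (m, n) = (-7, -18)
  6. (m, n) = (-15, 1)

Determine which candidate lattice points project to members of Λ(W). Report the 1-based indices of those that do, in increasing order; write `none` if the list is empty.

Numerically β ≈ 5.1926 and β' = −1/β ≈ -0.1926.
candidate 1: (m,n)=(0,6) → π∥ = 0+6·β ≈ 31.1555, π⊥ = 0+6·β' ≈ -1.1555 ∈ [-1.2, -0.6) ⇒ IN Λ
candidate 2: (m,n)=(-5,-18) → π∥ = -5-18·β ≈ -98.4665, π⊥ = -5-18·β' ≈ -1.5335 ∉ [-1.2, -0.6) ⇒ out
candidate 3: (m,n)=(2,13) → π∥ = 2+13·β ≈ 69.5036, π⊥ = 2+13·β' ≈ -0.5036 ∉ [-1.2, -0.6) ⇒ out
candidate 4: (m,n)=(0,7) → π∥ = 0+7·β ≈ 36.3481, π⊥ = 0+7·β' ≈ -1.3481 ∉ [-1.2, -0.6) ⇒ out
candidate 5: (m,n)=(-7,-18) → π∥ = -7-18·β ≈ -100.4665, π⊥ = -7-18·β' ≈ -3.5335 ∉ [-1.2, -0.6) ⇒ out
candidate 6: (m,n)=(-15,1) → π∥ = -15+1·β ≈ -9.8074, π⊥ = -15+1·β' ≈ -15.1926 ∉ [-1.2, -0.6) ⇒ out

1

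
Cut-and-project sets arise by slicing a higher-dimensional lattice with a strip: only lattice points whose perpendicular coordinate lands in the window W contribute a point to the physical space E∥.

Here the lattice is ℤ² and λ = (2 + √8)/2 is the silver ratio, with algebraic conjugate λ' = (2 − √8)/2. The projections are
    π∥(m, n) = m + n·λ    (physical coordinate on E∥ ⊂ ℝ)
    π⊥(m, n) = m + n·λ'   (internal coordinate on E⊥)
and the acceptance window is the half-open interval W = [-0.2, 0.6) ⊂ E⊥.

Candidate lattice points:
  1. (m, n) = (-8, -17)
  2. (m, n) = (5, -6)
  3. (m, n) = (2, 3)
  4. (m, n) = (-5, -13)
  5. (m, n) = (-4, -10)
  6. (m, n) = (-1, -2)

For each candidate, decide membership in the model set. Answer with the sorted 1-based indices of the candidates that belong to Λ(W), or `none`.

λ' = (2−√8)/2 ≈ -0.414214.
[1] lift (-8,-17): star map gives -0.958369; window check -0.2 ≤ -0.958369 < 0.6 is false → out
[2] lift (5,-6): star map gives 7.485281; window check -0.2 ≤ 7.485281 < 0.6 is false → out
[3] lift (2,3): star map gives 0.757359; window check -0.2 ≤ 0.757359 < 0.6 is false → out
[4] lift (-5,-13): star map gives 0.384776; window check -0.2 ≤ 0.384776 < 0.6 is true → IN Λ
[5] lift (-4,-10): star map gives 0.142136; window check -0.2 ≤ 0.142136 < 0.6 is true → IN Λ
[6] lift (-1,-2): star map gives -0.171573; window check -0.2 ≤ -0.171573 < 0.6 is true → IN Λ

4, 5, 6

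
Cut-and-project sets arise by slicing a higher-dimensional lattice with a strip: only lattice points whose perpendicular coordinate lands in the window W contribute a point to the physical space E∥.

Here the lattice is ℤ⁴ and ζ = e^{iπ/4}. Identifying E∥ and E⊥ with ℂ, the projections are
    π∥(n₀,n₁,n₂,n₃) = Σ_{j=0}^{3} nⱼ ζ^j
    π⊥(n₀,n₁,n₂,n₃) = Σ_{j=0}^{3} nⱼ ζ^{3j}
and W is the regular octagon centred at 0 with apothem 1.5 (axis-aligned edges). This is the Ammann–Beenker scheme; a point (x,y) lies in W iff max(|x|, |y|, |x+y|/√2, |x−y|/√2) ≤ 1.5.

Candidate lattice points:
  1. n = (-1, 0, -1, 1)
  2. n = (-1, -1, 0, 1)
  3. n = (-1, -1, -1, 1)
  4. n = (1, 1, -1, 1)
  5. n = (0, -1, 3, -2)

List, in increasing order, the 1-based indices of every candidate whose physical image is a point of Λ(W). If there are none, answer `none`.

2, 3

π⊥(n) = n₀ + n₁ζ³ + n₂ζ⁶ + n₃ζ⁹ where ζ = e^{iπ/4}.
candidate 1: n = (-1, 0, -1, 1) → π⊥ ≈ (-0.29289, +1.70711); max(|x|,|y|,|x±y|/√2) = 1.70711 > 1.5 ⇒ ∉ W
candidate 2: n = (-1, -1, 0, 1) → π⊥ ≈ (+0.41421, +0.00000); max(|x|,|y|,|x±y|/√2) = 0.41421 ≤ 1.5 ⇒ ∈ W
candidate 3: n = (-1, -1, -1, 1) → π⊥ ≈ (+0.41421, +1.00000); max(|x|,|y|,|x±y|/√2) = 1.00000 ≤ 1.5 ⇒ ∈ W
candidate 4: n = (1, 1, -1, 1) → π⊥ ≈ (+1.00000, +2.41421); max(|x|,|y|,|x±y|/√2) = 2.41421 > 1.5 ⇒ ∉ W
candidate 5: n = (0, -1, 3, -2) → π⊥ ≈ (-0.70711, -5.12132); max(|x|,|y|,|x±y|/√2) = 5.12132 > 1.5 ⇒ ∉ W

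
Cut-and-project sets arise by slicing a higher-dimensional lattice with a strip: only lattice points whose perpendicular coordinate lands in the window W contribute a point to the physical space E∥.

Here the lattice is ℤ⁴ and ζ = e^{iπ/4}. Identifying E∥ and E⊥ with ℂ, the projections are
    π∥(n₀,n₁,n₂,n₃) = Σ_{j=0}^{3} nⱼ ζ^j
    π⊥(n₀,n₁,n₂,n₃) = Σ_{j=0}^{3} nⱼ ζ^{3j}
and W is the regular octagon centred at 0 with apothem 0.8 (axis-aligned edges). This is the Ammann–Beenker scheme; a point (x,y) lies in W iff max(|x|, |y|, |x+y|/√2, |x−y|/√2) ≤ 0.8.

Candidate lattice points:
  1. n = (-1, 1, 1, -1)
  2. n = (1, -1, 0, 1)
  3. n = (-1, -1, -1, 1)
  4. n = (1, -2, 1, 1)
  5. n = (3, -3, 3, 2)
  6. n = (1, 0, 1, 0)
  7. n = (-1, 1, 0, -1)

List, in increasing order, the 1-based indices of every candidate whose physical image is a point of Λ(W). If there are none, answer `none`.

Internal map: ζ^{3j} for j=0..3 gives (1,0), (−√2/2,√2/2), (0,−1), (√2/2,√2/2).
#1 (-1, 1, 1, -1): internal (-2.4142, -1.0000); octagon support 2.4142 vs apothem 0.8 → ∉ W
#2 (1, -1, 0, 1): internal (2.4142, 0.0000); octagon support 2.4142 vs apothem 0.8 → ∉ W
#3 (-1, -1, -1, 1): internal (0.4142, 1.0000); octagon support 1.0000 vs apothem 0.8 → ∉ W
#4 (1, -2, 1, 1): internal (3.1213, -1.7071); octagon support 3.4142 vs apothem 0.8 → ∉ W
#5 (3, -3, 3, 2): internal (6.5355, -3.7071); octagon support 7.2426 vs apothem 0.8 → ∉ W
#6 (1, 0, 1, 0): internal (1.0000, -1.0000); octagon support 1.4142 vs apothem 0.8 → ∉ W
#7 (-1, 1, 0, -1): internal (-2.4142, 0.0000); octagon support 2.4142 vs apothem 0.8 → ∉ W

none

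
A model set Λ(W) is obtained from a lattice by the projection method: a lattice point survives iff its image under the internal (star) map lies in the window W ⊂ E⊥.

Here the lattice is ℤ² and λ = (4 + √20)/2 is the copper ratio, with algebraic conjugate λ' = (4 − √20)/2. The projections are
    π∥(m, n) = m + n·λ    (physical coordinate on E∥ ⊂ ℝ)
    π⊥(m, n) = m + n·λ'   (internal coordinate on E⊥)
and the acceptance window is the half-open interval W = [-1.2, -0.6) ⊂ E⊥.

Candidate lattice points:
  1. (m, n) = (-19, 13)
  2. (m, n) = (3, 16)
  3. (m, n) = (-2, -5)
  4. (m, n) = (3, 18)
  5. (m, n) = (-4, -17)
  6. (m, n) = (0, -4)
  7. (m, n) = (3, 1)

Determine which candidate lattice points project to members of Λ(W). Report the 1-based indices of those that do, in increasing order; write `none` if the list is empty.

Numerically λ ≈ 4.2361 and λ' = −1/λ ≈ -0.2361.
[1] lift (-19,13): star map gives -22.0689; window check -1.2 ≤ -22.0689 < -0.6 is false → out
[2] lift (3,16): star map gives -0.7771; window check -1.2 ≤ -0.7771 < -0.6 is true → IN Λ
[3] lift (-2,-5): star map gives -0.8197; window check -1.2 ≤ -0.8197 < -0.6 is true → IN Λ
[4] lift (3,18): star map gives -1.2492; window check -1.2 ≤ -1.2492 < -0.6 is false → out
[5] lift (-4,-17): star map gives 0.0132; window check -1.2 ≤ 0.0132 < -0.6 is false → out
[6] lift (0,-4): star map gives 0.9443; window check -1.2 ≤ 0.9443 < -0.6 is false → out
[7] lift (3,1): star map gives 2.7639; window check -1.2 ≤ 2.7639 < -0.6 is false → out

2, 3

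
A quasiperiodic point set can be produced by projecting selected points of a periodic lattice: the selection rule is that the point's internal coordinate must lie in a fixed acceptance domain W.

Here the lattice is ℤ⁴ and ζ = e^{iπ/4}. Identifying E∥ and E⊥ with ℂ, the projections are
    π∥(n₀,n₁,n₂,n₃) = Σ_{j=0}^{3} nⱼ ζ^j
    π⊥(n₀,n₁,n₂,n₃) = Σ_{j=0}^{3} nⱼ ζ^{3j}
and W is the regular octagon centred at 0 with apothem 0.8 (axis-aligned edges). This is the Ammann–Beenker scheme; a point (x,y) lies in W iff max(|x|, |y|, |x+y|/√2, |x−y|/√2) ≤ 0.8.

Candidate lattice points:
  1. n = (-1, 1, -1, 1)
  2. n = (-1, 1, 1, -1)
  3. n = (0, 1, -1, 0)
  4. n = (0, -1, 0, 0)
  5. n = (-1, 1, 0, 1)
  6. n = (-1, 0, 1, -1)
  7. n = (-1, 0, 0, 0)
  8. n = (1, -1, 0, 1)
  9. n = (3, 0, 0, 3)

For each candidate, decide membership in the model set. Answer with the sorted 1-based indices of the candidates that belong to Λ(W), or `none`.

none

With ζ = e^{iπ/4} the internal vectors are ζ^0,ζ^3,ζ^6,ζ^9.
#1 (-1, 1, -1, 1): internal (-1.0000, 2.4142); octagon support 2.4142 vs apothem 0.8 → ∉ W
#2 (-1, 1, 1, -1): internal (-2.4142, -1.0000); octagon support 2.4142 vs apothem 0.8 → ∉ W
#3 (0, 1, -1, 0): internal (-0.7071, 1.7071); octagon support 1.7071 vs apothem 0.8 → ∉ W
#4 (0, -1, 0, 0): internal (0.7071, -0.7071); octagon support 1.0000 vs apothem 0.8 → ∉ W
#5 (-1, 1, 0, 1): internal (-1.0000, 1.4142); octagon support 1.7071 vs apothem 0.8 → ∉ W
#6 (-1, 0, 1, -1): internal (-1.7071, -1.7071); octagon support 2.4142 vs apothem 0.8 → ∉ W
#7 (-1, 0, 0, 0): internal (-1.0000, 0.0000); octagon support 1.0000 vs apothem 0.8 → ∉ W
#8 (1, -1, 0, 1): internal (2.4142, 0.0000); octagon support 2.4142 vs apothem 0.8 → ∉ W
#9 (3, 0, 0, 3): internal (5.1213, 2.1213); octagon support 5.1213 vs apothem 0.8 → ∉ W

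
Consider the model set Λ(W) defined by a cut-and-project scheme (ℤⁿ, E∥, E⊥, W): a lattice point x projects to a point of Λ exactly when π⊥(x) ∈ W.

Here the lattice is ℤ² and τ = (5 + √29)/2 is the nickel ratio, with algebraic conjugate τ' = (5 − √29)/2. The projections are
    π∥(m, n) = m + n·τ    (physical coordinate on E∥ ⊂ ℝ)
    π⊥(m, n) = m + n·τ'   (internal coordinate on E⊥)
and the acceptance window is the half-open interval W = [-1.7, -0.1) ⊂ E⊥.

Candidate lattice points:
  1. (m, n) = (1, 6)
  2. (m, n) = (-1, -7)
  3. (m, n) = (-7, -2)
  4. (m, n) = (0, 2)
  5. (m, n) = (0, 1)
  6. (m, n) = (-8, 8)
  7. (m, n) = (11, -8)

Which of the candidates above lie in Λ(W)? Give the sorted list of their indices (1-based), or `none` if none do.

1, 4, 5

Numerically τ ≈ 5.192582 and τ' = −1/τ ≈ -0.192582.
candidate 1: (m,n)=(1,6) → π∥ = 1+6·τ ≈ 32.155494, π⊥ = 1+6·τ' ≈ -0.155494 ∈ [-1.7, -0.1) ⇒ IN Λ
candidate 2: (m,n)=(-1,-7) → π∥ = -1-7·τ ≈ -37.348077, π⊥ = -1-7·τ' ≈ 0.348077 ∉ [-1.7, -0.1) ⇒ out
candidate 3: (m,n)=(-7,-2) → π∥ = -7-2·τ ≈ -17.385165, π⊥ = -7-2·τ' ≈ -6.614835 ∉ [-1.7, -0.1) ⇒ out
candidate 4: (m,n)=(0,2) → π∥ = 0+2·τ ≈ 10.385165, π⊥ = 0+2·τ' ≈ -0.385165 ∈ [-1.7, -0.1) ⇒ IN Λ
candidate 5: (m,n)=(0,1) → π∥ = 0+1·τ ≈ 5.192582, π⊥ = 0+1·τ' ≈ -0.192582 ∈ [-1.7, -0.1) ⇒ IN Λ
candidate 6: (m,n)=(-8,8) → π∥ = -8+8·τ ≈ 33.540659, π⊥ = -8+8·τ' ≈ -9.540659 ∉ [-1.7, -0.1) ⇒ out
candidate 7: (m,n)=(11,-8) → π∥ = 11-8·τ ≈ -30.540659, π⊥ = 11-8·τ' ≈ 12.540659 ∉ [-1.7, -0.1) ⇒ out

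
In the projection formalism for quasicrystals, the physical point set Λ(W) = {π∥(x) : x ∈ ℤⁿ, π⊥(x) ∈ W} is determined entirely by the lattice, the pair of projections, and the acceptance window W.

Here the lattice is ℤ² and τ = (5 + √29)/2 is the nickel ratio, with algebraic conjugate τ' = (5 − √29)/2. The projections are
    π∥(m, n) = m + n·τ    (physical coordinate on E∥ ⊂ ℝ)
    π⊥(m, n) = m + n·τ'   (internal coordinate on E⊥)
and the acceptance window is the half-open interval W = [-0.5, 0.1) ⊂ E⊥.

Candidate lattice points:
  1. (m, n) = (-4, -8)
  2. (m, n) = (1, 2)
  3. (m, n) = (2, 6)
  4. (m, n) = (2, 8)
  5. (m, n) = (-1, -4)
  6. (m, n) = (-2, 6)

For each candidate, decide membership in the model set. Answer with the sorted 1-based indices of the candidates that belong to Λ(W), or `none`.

5

Compute τ' = (5−√29)/2 = -0.192582, so π⊥(m,n) = m -0.192582·n.
candidate 1: (m,n)=(-4,-8) → π∥ = -4-8·τ ≈ -45.540659, π⊥ = -4-8·τ' ≈ -2.459341 ∉ [-0.5, 0.1) ⇒ out
candidate 2: (m,n)=(1,2) → π∥ = 1+2·τ ≈ 11.385165, π⊥ = 1+2·τ' ≈ 0.614835 ∉ [-0.5, 0.1) ⇒ out
candidate 3: (m,n)=(2,6) → π∥ = 2+6·τ ≈ 33.155494, π⊥ = 2+6·τ' ≈ 0.844506 ∉ [-0.5, 0.1) ⇒ out
candidate 4: (m,n)=(2,8) → π∥ = 2+8·τ ≈ 43.540659, π⊥ = 2+8·τ' ≈ 0.459341 ∉ [-0.5, 0.1) ⇒ out
candidate 5: (m,n)=(-1,-4) → π∥ = -1-4·τ ≈ -21.770330, π⊥ = -1-4·τ' ≈ -0.229670 ∈ [-0.5, 0.1) ⇒ IN Λ
candidate 6: (m,n)=(-2,6) → π∥ = -2+6·τ ≈ 29.155494, π⊥ = -2+6·τ' ≈ -3.155494 ∉ [-0.5, 0.1) ⇒ out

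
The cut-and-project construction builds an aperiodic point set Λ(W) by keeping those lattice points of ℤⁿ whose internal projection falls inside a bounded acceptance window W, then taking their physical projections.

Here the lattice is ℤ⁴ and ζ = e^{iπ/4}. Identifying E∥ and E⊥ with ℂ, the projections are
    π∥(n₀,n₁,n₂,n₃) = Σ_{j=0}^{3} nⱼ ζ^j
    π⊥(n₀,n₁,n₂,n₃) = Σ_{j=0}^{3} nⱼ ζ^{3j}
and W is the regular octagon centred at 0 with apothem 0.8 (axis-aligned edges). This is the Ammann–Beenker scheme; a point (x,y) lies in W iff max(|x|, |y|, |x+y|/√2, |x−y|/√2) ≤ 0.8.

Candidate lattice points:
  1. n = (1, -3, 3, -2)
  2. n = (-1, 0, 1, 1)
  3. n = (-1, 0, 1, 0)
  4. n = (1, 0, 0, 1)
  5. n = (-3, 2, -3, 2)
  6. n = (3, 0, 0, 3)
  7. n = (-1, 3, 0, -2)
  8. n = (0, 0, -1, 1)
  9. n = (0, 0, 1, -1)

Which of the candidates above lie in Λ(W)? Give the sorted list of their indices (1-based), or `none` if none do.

2

With ζ = e^{iπ/4} the internal vectors are ζ^0,ζ^3,ζ^6,ζ^9.
#1 (1, -3, 3, -2): internal (1.707107, -6.535534); octagon support 6.535534 vs apothem 0.8 → ∉ W
#2 (-1, 0, 1, 1): internal (-0.292893, -0.292893); octagon support 0.414214 vs apothem 0.8 → ∈ W
#3 (-1, 0, 1, 0): internal (-1.000000, -1.000000); octagon support 1.414214 vs apothem 0.8 → ∉ W
#4 (1, 0, 0, 1): internal (1.707107, 0.707107); octagon support 1.707107 vs apothem 0.8 → ∉ W
#5 (-3, 2, -3, 2): internal (-3.000000, 5.828427); octagon support 6.242641 vs apothem 0.8 → ∉ W
#6 (3, 0, 0, 3): internal (5.121320, 2.121320); octagon support 5.121320 vs apothem 0.8 → ∉ W
#7 (-1, 3, 0, -2): internal (-4.535534, 0.707107); octagon support 4.535534 vs apothem 0.8 → ∉ W
#8 (0, 0, -1, 1): internal (0.707107, 1.707107); octagon support 1.707107 vs apothem 0.8 → ∉ W
#9 (0, 0, 1, -1): internal (-0.707107, -1.707107); octagon support 1.707107 vs apothem 0.8 → ∉ W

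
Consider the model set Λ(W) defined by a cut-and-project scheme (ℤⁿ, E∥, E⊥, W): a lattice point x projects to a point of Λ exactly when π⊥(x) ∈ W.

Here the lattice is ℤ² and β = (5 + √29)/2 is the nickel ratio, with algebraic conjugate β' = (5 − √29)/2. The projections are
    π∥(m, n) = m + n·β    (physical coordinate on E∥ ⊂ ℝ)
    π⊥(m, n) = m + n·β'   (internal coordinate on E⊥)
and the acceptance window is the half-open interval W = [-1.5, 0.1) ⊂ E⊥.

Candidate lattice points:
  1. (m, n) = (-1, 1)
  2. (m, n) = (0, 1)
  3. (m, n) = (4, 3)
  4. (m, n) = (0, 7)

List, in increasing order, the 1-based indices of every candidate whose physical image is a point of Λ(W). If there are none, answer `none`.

Compute β' = (5−√29)/2 = -0.1926, so π⊥(m,n) = m -0.1926·n.
candidate 1: (m,n)=(-1,1) → π∥ = -1+1·β ≈ 4.1926, π⊥ = -1+1·β' ≈ -1.1926 ∈ [-1.5, 0.1) ⇒ IN Λ
candidate 2: (m,n)=(0,1) → π∥ = 0+1·β ≈ 5.1926, π⊥ = 0+1·β' ≈ -0.1926 ∈ [-1.5, 0.1) ⇒ IN Λ
candidate 3: (m,n)=(4,3) → π∥ = 4+3·β ≈ 19.5777, π⊥ = 4+3·β' ≈ 3.4223 ∉ [-1.5, 0.1) ⇒ out
candidate 4: (m,n)=(0,7) → π∥ = 0+7·β ≈ 36.3481, π⊥ = 0+7·β' ≈ -1.3481 ∈ [-1.5, 0.1) ⇒ IN Λ

1, 2, 4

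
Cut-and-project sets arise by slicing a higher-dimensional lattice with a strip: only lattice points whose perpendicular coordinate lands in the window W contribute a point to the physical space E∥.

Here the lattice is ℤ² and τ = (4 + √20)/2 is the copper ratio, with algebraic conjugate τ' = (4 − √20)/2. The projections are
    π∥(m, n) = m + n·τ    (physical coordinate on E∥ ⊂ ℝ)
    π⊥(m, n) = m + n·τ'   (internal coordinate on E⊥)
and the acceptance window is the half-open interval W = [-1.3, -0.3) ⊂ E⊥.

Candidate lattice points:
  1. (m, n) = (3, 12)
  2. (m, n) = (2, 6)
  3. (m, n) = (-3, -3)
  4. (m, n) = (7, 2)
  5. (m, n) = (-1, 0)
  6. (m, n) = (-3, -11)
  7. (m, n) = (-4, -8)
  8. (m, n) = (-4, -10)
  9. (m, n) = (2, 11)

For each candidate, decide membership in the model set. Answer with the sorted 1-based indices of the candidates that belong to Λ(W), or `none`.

5, 6, 9

τ' = (4−√20)/2 ≈ -0.236068.
#1 (3,12): internal coord 3 + (12)·τ' = +0.167184; +0.167184 ∉ [-1.3, -0.3) → out
#2 (2,6): internal coord 2 + (6)·τ' = +0.583592; +0.583592 ∉ [-1.3, -0.3) → out
#3 (-3,-3): internal coord -3 + (-3)·τ' = -2.291796; -2.291796 ∉ [-1.3, -0.3) → out
#4 (7,2): internal coord 7 + (2)·τ' = +6.527864; +6.527864 ∉ [-1.3, -0.3) → out
#5 (-1,0): internal coord -1 + (0)·τ' = -1.000000; -1.000000 ∈ [-1.3, -0.3) → IN Λ
#6 (-3,-11): internal coord -3 + (-11)·τ' = -0.403252; -0.403252 ∈ [-1.3, -0.3) → IN Λ
#7 (-4,-8): internal coord -4 + (-8)·τ' = -2.111456; -2.111456 ∉ [-1.3, -0.3) → out
#8 (-4,-10): internal coord -4 + (-10)·τ' = -1.639320; -1.639320 ∉ [-1.3, -0.3) → out
#9 (2,11): internal coord 2 + (11)·τ' = -0.596748; -0.596748 ∈ [-1.3, -0.3) → IN Λ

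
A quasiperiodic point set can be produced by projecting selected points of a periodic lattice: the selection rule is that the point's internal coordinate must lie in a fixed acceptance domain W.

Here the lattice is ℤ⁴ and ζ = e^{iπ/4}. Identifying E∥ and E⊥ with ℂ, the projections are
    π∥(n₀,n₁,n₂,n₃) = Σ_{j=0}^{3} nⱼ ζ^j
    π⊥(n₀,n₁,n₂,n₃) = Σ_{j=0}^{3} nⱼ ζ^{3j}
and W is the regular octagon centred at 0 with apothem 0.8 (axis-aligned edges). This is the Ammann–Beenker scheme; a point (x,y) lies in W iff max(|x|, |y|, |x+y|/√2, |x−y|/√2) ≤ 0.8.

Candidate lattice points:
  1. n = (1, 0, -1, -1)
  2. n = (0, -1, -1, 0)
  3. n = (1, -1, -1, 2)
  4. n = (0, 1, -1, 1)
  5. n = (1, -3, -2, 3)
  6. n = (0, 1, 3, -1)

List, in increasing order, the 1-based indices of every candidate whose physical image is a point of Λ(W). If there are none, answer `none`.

1, 2

Internal map: ζ^{3j} for j=0..3 gives (1,0), (−√2/2,√2/2), (0,−1), (√2/2,√2/2).
#1 (1, 0, -1, -1): internal (0.292893, 0.292893); octagon support 0.414214 vs apothem 0.8 → ∈ W
#2 (0, -1, -1, 0): internal (0.707107, 0.292893); octagon support 0.707107 vs apothem 0.8 → ∈ W
#3 (1, -1, -1, 2): internal (3.121320, 1.707107); octagon support 3.414214 vs apothem 0.8 → ∉ W
#4 (0, 1, -1, 1): internal (0.000000, 2.414214); octagon support 2.414214 vs apothem 0.8 → ∉ W
#5 (1, -3, -2, 3): internal (5.242641, 2.000000); octagon support 5.242641 vs apothem 0.8 → ∉ W
#6 (0, 1, 3, -1): internal (-1.414214, -3.000000); octagon support 3.121320 vs apothem 0.8 → ∉ W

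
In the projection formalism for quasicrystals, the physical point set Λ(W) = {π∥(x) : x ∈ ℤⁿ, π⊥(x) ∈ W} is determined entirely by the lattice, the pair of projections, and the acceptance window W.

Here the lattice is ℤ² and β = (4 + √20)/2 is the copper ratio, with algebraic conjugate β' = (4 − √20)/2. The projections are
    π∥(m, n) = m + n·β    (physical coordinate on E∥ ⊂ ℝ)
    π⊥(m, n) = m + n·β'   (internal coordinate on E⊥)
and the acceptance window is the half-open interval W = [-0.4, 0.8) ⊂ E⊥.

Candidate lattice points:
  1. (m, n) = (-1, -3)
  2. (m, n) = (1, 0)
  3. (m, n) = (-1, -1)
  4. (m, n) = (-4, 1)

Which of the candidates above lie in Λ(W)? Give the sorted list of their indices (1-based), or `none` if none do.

Compute β' = (4−√20)/2 = -0.236068, so π⊥(m,n) = m -0.236068·n.
candidate 1: (m,n)=(-1,-3) → π∥ = -1-3·β ≈ -13.708204, π⊥ = -1-3·β' ≈ -0.291796 ∈ [-0.4, 0.8) ⇒ IN Λ
candidate 2: (m,n)=(1,0) → π∥ = 1+0·β ≈ 1.000000, π⊥ = 1+0·β' ≈ 1.000000 ∉ [-0.4, 0.8) ⇒ out
candidate 3: (m,n)=(-1,-1) → π∥ = -1-1·β ≈ -5.236068, π⊥ = -1-1·β' ≈ -0.763932 ∉ [-0.4, 0.8) ⇒ out
candidate 4: (m,n)=(-4,1) → π∥ = -4+1·β ≈ 0.236068, π⊥ = -4+1·β' ≈ -4.236068 ∉ [-0.4, 0.8) ⇒ out

1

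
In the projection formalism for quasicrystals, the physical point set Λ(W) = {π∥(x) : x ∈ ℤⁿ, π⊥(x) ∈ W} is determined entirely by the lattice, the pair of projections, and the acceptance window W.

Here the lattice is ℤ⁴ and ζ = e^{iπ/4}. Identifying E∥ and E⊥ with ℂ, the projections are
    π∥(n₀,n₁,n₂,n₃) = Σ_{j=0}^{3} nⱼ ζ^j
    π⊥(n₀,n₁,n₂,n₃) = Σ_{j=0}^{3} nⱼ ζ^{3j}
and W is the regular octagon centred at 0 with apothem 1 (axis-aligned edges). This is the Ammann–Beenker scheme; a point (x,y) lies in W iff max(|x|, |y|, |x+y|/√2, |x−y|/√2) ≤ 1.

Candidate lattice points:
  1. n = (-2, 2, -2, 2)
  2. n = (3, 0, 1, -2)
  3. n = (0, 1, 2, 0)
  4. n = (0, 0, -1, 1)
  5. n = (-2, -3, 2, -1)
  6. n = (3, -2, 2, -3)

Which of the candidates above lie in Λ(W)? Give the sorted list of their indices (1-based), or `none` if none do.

none

Internal map: ζ^{3j} for j=0..3 gives (1,0), (−√2/2,√2/2), (0,−1), (√2/2,√2/2).
#1 (-2, 2, -2, 2): internal (-2.000000, 4.828427); octagon support 4.828427 vs apothem 1 → ∉ W
#2 (3, 0, 1, -2): internal (1.585786, -2.414214); octagon support 2.828427 vs apothem 1 → ∉ W
#3 (0, 1, 2, 0): internal (-0.707107, -1.292893); octagon support 1.414214 vs apothem 1 → ∉ W
#4 (0, 0, -1, 1): internal (0.707107, 1.707107); octagon support 1.707107 vs apothem 1 → ∉ W
#5 (-2, -3, 2, -1): internal (-0.585786, -4.828427); octagon support 4.828427 vs apothem 1 → ∉ W
#6 (3, -2, 2, -3): internal (2.292893, -5.535534); octagon support 5.535534 vs apothem 1 → ∉ W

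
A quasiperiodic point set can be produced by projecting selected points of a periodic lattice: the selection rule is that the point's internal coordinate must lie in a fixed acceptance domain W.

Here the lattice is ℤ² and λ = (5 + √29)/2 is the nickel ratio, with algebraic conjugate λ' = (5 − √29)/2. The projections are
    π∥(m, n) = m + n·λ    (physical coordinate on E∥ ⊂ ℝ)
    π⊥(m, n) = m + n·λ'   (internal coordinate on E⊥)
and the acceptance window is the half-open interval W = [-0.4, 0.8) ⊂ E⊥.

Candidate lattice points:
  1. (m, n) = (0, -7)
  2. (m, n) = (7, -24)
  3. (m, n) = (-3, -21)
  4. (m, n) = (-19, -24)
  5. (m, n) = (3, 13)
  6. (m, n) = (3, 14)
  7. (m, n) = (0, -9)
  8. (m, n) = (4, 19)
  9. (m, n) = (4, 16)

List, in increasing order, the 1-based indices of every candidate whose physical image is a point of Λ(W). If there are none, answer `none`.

5, 6, 8

Compute λ' = (5−√29)/2 = -0.1926, so π⊥(m,n) = m -0.1926·n.
candidate 1: (m,n)=(0,-7) → π∥ = 0-7·λ ≈ -36.3481, π⊥ = 0-7·λ' ≈ 1.3481 ∉ [-0.4, 0.8) ⇒ out
candidate 2: (m,n)=(7,-24) → π∥ = 7-24·λ ≈ -117.6220, π⊥ = 7-24·λ' ≈ 11.6220 ∉ [-0.4, 0.8) ⇒ out
candidate 3: (m,n)=(-3,-21) → π∥ = -3-21·λ ≈ -112.0442, π⊥ = -3-21·λ' ≈ 1.0442 ∉ [-0.4, 0.8) ⇒ out
candidate 4: (m,n)=(-19,-24) → π∥ = -19-24·λ ≈ -143.6220, π⊥ = -19-24·λ' ≈ -14.3780 ∉ [-0.4, 0.8) ⇒ out
candidate 5: (m,n)=(3,13) → π∥ = 3+13·λ ≈ 70.5036, π⊥ = 3+13·λ' ≈ 0.4964 ∈ [-0.4, 0.8) ⇒ IN Λ
candidate 6: (m,n)=(3,14) → π∥ = 3+14·λ ≈ 75.6962, π⊥ = 3+14·λ' ≈ 0.3038 ∈ [-0.4, 0.8) ⇒ IN Λ
candidate 7: (m,n)=(0,-9) → π∥ = 0-9·λ ≈ -46.7332, π⊥ = 0-9·λ' ≈ 1.7332 ∉ [-0.4, 0.8) ⇒ out
candidate 8: (m,n)=(4,19) → π∥ = 4+19·λ ≈ 102.6591, π⊥ = 4+19·λ' ≈ 0.3409 ∈ [-0.4, 0.8) ⇒ IN Λ
candidate 9: (m,n)=(4,16) → π∥ = 4+16·λ ≈ 87.0813, π⊥ = 4+16·λ' ≈ 0.9187 ∉ [-0.4, 0.8) ⇒ out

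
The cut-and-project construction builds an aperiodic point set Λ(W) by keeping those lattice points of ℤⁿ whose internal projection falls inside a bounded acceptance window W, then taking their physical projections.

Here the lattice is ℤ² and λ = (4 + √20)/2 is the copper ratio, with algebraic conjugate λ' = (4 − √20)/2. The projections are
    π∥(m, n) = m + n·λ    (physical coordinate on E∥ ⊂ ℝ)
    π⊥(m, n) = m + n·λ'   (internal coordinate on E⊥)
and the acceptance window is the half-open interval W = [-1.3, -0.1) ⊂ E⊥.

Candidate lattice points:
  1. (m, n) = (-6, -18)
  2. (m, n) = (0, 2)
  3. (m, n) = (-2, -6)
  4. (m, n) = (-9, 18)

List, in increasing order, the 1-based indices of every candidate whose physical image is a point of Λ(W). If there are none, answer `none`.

2, 3

Numerically λ ≈ 4.236068 and λ' = −1/λ ≈ -0.236068.
[1] lift (-6,-18): star map gives -1.750776; window check -1.3 ≤ -1.750776 < -0.1 is false → out
[2] lift (0,2): star map gives -0.472136; window check -1.3 ≤ -0.472136 < -0.1 is true → IN Λ
[3] lift (-2,-6): star map gives -0.583592; window check -1.3 ≤ -0.583592 < -0.1 is true → IN Λ
[4] lift (-9,18): star map gives -13.249224; window check -1.3 ≤ -13.249224 < -0.1 is false → out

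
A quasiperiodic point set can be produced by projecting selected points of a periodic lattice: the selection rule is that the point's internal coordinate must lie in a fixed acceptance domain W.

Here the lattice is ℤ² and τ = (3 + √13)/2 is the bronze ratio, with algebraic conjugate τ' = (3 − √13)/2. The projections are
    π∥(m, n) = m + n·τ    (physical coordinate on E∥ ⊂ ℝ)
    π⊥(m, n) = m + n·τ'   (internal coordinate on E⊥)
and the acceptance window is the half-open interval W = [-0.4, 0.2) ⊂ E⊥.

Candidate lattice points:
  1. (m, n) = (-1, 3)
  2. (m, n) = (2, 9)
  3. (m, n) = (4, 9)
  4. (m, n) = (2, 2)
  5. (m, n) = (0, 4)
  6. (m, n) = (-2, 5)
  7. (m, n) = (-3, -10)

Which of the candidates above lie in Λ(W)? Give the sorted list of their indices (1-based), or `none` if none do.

7

Compute τ' = (3−√13)/2 = -0.3028, so π⊥(m,n) = m -0.3028·n.
candidate 1: (m,n)=(-1,3) → π∥ = -1+3·τ ≈ 8.9083, π⊥ = -1+3·τ' ≈ -1.9083 ∉ [-0.4, 0.2) ⇒ out
candidate 2: (m,n)=(2,9) → π∥ = 2+9·τ ≈ 31.7250, π⊥ = 2+9·τ' ≈ -0.7250 ∉ [-0.4, 0.2) ⇒ out
candidate 3: (m,n)=(4,9) → π∥ = 4+9·τ ≈ 33.7250, π⊥ = 4+9·τ' ≈ 1.2750 ∉ [-0.4, 0.2) ⇒ out
candidate 4: (m,n)=(2,2) → π∥ = 2+2·τ ≈ 8.6056, π⊥ = 2+2·τ' ≈ 1.3944 ∉ [-0.4, 0.2) ⇒ out
candidate 5: (m,n)=(0,4) → π∥ = 0+4·τ ≈ 13.2111, π⊥ = 0+4·τ' ≈ -1.2111 ∉ [-0.4, 0.2) ⇒ out
candidate 6: (m,n)=(-2,5) → π∥ = -2+5·τ ≈ 14.5139, π⊥ = -2+5·τ' ≈ -3.5139 ∉ [-0.4, 0.2) ⇒ out
candidate 7: (m,n)=(-3,-10) → π∥ = -3-10·τ ≈ -36.0278, π⊥ = -3-10·τ' ≈ 0.0278 ∈ [-0.4, 0.2) ⇒ IN Λ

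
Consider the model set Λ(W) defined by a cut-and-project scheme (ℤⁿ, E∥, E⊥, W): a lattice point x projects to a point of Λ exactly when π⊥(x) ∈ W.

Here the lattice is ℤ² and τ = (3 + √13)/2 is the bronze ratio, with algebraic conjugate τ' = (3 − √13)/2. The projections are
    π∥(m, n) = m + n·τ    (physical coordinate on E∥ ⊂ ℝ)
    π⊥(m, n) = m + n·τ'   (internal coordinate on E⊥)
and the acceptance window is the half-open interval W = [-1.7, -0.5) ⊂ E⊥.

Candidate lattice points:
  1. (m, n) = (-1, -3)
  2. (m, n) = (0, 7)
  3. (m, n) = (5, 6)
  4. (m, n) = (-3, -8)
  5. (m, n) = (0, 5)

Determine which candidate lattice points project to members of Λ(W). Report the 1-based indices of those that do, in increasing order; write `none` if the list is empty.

4, 5

Compute τ' = (3−√13)/2 = -0.302776, so π⊥(m,n) = m -0.302776·n.
[1] lift (-1,-3): star map gives -0.091673; window check -1.7 ≤ -0.091673 < -0.5 is false → out
[2] lift (0,7): star map gives -2.119429; window check -1.7 ≤ -2.119429 < -0.5 is false → out
[3] lift (5,6): star map gives 3.183346; window check -1.7 ≤ 3.183346 < -0.5 is false → out
[4] lift (-3,-8): star map gives -0.577795; window check -1.7 ≤ -0.577795 < -0.5 is true → IN Λ
[5] lift (0,5): star map gives -1.513878; window check -1.7 ≤ -1.513878 < -0.5 is true → IN Λ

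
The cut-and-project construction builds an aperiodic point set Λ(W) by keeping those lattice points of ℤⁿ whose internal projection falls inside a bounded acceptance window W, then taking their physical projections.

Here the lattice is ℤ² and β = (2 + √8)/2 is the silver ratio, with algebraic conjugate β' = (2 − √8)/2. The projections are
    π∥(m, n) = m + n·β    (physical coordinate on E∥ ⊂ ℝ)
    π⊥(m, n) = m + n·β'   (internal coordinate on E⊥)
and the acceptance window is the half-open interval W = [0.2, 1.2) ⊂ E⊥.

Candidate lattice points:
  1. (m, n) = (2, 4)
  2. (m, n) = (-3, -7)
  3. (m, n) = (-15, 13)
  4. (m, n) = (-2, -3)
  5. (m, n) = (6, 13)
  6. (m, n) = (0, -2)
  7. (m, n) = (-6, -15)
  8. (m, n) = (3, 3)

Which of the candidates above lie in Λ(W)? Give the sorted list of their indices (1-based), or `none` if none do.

1, 5, 6, 7

Numerically β ≈ 2.4142 and β' = −1/β ≈ -0.4142.
[1] lift (2,4): star map gives 0.3431; window check 0.2 ≤ 0.3431 < 1.2 is true → IN Λ
[2] lift (-3,-7): star map gives -0.1005; window check 0.2 ≤ -0.1005 < 1.2 is false → out
[3] lift (-15,13): star map gives -20.3848; window check 0.2 ≤ -20.3848 < 1.2 is false → out
[4] lift (-2,-3): star map gives -0.7574; window check 0.2 ≤ -0.7574 < 1.2 is false → out
[5] lift (6,13): star map gives 0.6152; window check 0.2 ≤ 0.6152 < 1.2 is true → IN Λ
[6] lift (0,-2): star map gives 0.8284; window check 0.2 ≤ 0.8284 < 1.2 is true → IN Λ
[7] lift (-6,-15): star map gives 0.2132; window check 0.2 ≤ 0.2132 < 1.2 is true → IN Λ
[8] lift (3,3): star map gives 1.7574; window check 0.2 ≤ 1.7574 < 1.2 is false → out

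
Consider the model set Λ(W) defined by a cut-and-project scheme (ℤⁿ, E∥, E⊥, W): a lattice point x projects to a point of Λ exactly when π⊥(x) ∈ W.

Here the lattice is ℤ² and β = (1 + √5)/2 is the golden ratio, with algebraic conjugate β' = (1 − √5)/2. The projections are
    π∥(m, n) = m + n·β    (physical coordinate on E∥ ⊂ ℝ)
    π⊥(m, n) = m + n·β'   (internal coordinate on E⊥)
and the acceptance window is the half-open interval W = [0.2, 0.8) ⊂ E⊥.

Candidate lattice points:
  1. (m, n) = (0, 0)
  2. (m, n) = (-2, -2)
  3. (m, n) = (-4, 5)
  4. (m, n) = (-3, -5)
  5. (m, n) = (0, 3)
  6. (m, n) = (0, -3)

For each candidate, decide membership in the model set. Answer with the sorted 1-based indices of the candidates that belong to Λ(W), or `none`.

Compute β' = (1−√5)/2 = -0.618034, so π⊥(m,n) = m -0.618034·n.
candidate 1: (m,n)=(0,0) → π∥ = 0+0·β ≈ 0.000000, π⊥ = 0+0·β' ≈ 0.000000 ∉ [0.2, 0.8) ⇒ out
candidate 2: (m,n)=(-2,-2) → π∥ = -2-2·β ≈ -5.236068, π⊥ = -2-2·β' ≈ -0.763932 ∉ [0.2, 0.8) ⇒ out
candidate 3: (m,n)=(-4,5) → π∥ = -4+5·β ≈ 4.090170, π⊥ = -4+5·β' ≈ -7.090170 ∉ [0.2, 0.8) ⇒ out
candidate 4: (m,n)=(-3,-5) → π∥ = -3-5·β ≈ -11.090170, π⊥ = -3-5·β' ≈ 0.090170 ∉ [0.2, 0.8) ⇒ out
candidate 5: (m,n)=(0,3) → π∥ = 0+3·β ≈ 4.854102, π⊥ = 0+3·β' ≈ -1.854102 ∉ [0.2, 0.8) ⇒ out
candidate 6: (m,n)=(0,-3) → π∥ = 0-3·β ≈ -4.854102, π⊥ = 0-3·β' ≈ 1.854102 ∉ [0.2, 0.8) ⇒ out

none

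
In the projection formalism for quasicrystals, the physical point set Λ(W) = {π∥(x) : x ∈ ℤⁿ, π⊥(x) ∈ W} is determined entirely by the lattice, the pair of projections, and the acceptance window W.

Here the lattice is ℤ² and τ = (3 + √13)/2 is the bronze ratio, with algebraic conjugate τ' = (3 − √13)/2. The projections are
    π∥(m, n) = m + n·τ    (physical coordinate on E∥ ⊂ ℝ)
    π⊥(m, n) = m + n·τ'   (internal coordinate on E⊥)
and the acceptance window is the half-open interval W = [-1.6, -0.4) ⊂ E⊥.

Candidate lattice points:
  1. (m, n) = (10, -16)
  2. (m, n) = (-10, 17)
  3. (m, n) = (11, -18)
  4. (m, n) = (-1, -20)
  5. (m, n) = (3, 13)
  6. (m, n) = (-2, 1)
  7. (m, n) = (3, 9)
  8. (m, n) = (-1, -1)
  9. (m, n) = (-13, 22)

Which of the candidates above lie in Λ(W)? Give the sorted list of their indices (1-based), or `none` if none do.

τ' = (3−√13)/2 ≈ -0.30278.
candidate 1: (m,n)=(10,-16) → π∥ = 10-16·τ ≈ -42.84441, π⊥ = 10-16·τ' ≈ 14.84441 ∉ [-1.6, -0.4) ⇒ out
candidate 2: (m,n)=(-10,17) → π∥ = -10+17·τ ≈ 46.14719, π⊥ = -10+17·τ' ≈ -15.14719 ∉ [-1.6, -0.4) ⇒ out
candidate 3: (m,n)=(11,-18) → π∥ = 11-18·τ ≈ -48.44996, π⊥ = 11-18·τ' ≈ 16.44996 ∉ [-1.6, -0.4) ⇒ out
candidate 4: (m,n)=(-1,-20) → π∥ = -1-20·τ ≈ -67.05551, π⊥ = -1-20·τ' ≈ 5.05551 ∉ [-1.6, -0.4) ⇒ out
candidate 5: (m,n)=(3,13) → π∥ = 3+13·τ ≈ 45.93608, π⊥ = 3+13·τ' ≈ -0.93608 ∈ [-1.6, -0.4) ⇒ IN Λ
candidate 6: (m,n)=(-2,1) → π∥ = -2+1·τ ≈ 1.30278, π⊥ = -2+1·τ' ≈ -2.30278 ∉ [-1.6, -0.4) ⇒ out
candidate 7: (m,n)=(3,9) → π∥ = 3+9·τ ≈ 32.72498, π⊥ = 3+9·τ' ≈ 0.27502 ∉ [-1.6, -0.4) ⇒ out
candidate 8: (m,n)=(-1,-1) → π∥ = -1-1·τ ≈ -4.30278, π⊥ = -1-1·τ' ≈ -0.69722 ∈ [-1.6, -0.4) ⇒ IN Λ
candidate 9: (m,n)=(-13,22) → π∥ = -13+22·τ ≈ 59.66106, π⊥ = -13+22·τ' ≈ -19.66106 ∉ [-1.6, -0.4) ⇒ out

5, 8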